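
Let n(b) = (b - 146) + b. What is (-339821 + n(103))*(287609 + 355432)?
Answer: -218480253201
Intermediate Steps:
n(b) = -146 + 2*b (n(b) = (-146 + b) + b = -146 + 2*b)
(-339821 + n(103))*(287609 + 355432) = (-339821 + (-146 + 2*103))*(287609 + 355432) = (-339821 + (-146 + 206))*643041 = (-339821 + 60)*643041 = -339761*643041 = -218480253201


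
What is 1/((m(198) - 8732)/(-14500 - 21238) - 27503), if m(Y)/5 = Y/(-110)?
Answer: -35738/982893473 ≈ -3.6360e-5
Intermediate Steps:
m(Y) = -Y/22 (m(Y) = 5*(Y/(-110)) = 5*(Y*(-1/110)) = 5*(-Y/110) = -Y/22)
1/((m(198) - 8732)/(-14500 - 21238) - 27503) = 1/((-1/22*198 - 8732)/(-14500 - 21238) - 27503) = 1/((-9 - 8732)/(-35738) - 27503) = 1/(-8741*(-1/35738) - 27503) = 1/(8741/35738 - 27503) = 1/(-982893473/35738) = -35738/982893473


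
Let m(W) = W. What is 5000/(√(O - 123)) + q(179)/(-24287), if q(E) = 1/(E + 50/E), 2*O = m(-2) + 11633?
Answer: -179/779394117 + 1000*√2530/759 ≈ 66.270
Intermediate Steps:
O = 11631/2 (O = (-2 + 11633)/2 = (½)*11631 = 11631/2 ≈ 5815.5)
5000/(√(O - 123)) + q(179)/(-24287) = 5000/(√(11631/2 - 123)) + (179/(50 + 179²))/(-24287) = 5000/(√(11385/2)) + (179/(50 + 32041))*(-1/24287) = 5000/((3*√2530/2)) + (179/32091)*(-1/24287) = 5000*(√2530/3795) + (179*(1/32091))*(-1/24287) = 1000*√2530/759 + (179/32091)*(-1/24287) = 1000*√2530/759 - 179/779394117 = -179/779394117 + 1000*√2530/759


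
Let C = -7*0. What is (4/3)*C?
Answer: 0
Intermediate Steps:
C = 0
(4/3)*C = (4/3)*0 = 0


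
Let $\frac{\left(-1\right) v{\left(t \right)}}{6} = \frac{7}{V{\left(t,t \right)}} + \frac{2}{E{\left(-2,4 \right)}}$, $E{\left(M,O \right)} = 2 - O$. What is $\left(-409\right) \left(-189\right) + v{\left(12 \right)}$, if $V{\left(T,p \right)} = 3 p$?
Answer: $\frac{463835}{6} \approx 77306.0$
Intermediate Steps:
$v{\left(t \right)} = 6 - \frac{14}{t}$ ($v{\left(t \right)} = - 6 \left(\frac{7}{3 t} + \frac{2}{2 - 4}\right) = - 6 \left(7 \frac{1}{3 t} + \frac{2}{2 - 4}\right) = - 6 \left(\frac{7}{3 t} + \frac{2}{-2}\right) = - 6 \left(\frac{7}{3 t} + 2 \left(- \frac{1}{2}\right)\right) = - 6 \left(\frac{7}{3 t} - 1\right) = - 6 \left(-1 + \frac{7}{3 t}\right) = 6 - \frac{14}{t}$)
$\left(-409\right) \left(-189\right) + v{\left(12 \right)} = \left(-409\right) \left(-189\right) + \left(6 - \frac{14}{12}\right) = 77301 + \left(6 - \frac{7}{6}\right) = 77301 + \frac{29}{6} = \frac{463835}{6}$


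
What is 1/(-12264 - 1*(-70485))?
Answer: 1/58221 ≈ 1.7176e-5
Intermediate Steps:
1/(-12264 - 1*(-70485)) = 1/(-12264 + 70485) = 1/58221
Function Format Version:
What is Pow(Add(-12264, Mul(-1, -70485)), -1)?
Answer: Rational(1, 58221) ≈ 1.7176e-5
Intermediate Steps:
Pow(Add(-12264, Mul(-1, -70485)), -1) = Pow(Add(-12264, 70485), -1) = Pow(58221, -1) = Rational(1, 58221)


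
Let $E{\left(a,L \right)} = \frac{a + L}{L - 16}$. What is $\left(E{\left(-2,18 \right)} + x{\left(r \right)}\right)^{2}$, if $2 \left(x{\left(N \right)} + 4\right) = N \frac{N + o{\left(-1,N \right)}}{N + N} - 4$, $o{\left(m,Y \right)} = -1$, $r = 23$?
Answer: $\frac{225}{4} \approx 56.25$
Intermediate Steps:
$E{\left(a,L \right)} = \frac{L + a}{-16 + L}$
$x{\left(N \right)} = - \frac{25}{4} + \frac{N}{4}$ ($x{\left(N \right)} = -4 + \frac{N \frac{N - 1}{N + N} - 4}{2} = -4 + \frac{N \frac{-1 + N}{2 N} - 4}{2} = -4 + \frac{\left(- \frac{1}{2} + \frac{N}{2}\right) - 4}{2} = -4 + \frac{- \frac{9}{2} + \frac{N}{2}}{2} = -4 + \left(- \frac{9}{4} + \frac{N}{4}\right) = - \frac{25}{4} + \frac{N}{4}$)
$\left(E{\left(-2,18 \right)} + x{\left(r \right)}\right)^{2} = \left(\frac{18 - 2}{-16 + 18} + \left(- \frac{25}{4} + \frac{1}{4} \cdot 23\right)\right)^{2} = \left(\frac{1}{2} \cdot 16 + \left(- \frac{25}{4} + \frac{23}{4}\right)\right)^{2} = \left(\frac{1}{2} \cdot 16 - \frac{1}{2}\right)^{2} = \left(8 - \frac{1}{2}\right)^{2} = \left(\frac{15}{2}\right)^{2} = \frac{225}{4}$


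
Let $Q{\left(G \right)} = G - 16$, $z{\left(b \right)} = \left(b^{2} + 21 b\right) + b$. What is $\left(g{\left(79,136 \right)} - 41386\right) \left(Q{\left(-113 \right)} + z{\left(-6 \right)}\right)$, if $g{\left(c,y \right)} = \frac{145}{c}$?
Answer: $\frac{735603525}{79} \approx 9.3114 \cdot 10^{6}$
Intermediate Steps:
$z{\left(b \right)} = b^{2} + 22 b$
$Q{\left(G \right)} = -16 + G$
$\left(g{\left(79,136 \right)} - 41386\right) \left(Q{\left(-113 \right)} + z{\left(-6 \right)}\right) = \left(\frac{145}{79} - 41386\right) \left(\left(-16 - 113\right) - 6 \left(22 - 6\right)\right) = \left(145 \cdot \frac{1}{79} - 41386\right) \left(-129 - 96\right) = \left(\frac{145}{79} - 41386\right) \left(-129 - 96\right) = \left(- \frac{3269349}{79}\right) \left(-225\right) = \frac{735603525}{79}$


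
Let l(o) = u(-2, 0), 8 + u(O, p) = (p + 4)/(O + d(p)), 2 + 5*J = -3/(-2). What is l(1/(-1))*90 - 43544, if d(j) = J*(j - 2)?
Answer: -44464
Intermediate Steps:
J = -⅒ (J = -⅖ + (-3/(-2))/5 = -⅖ + (-3*(-½))/5 = -⅖ + (⅕)*(3/2) = -⅖ + 3/10 = -⅒ ≈ -0.10000)
d(j) = ⅕ - j/10 (d(j) = -(j - 2)/10 = -(-2 + j)/10 = ⅕ - j/10)
u(O, p) = -8 + (4 + p)/(⅕ + O - p/10) (u(O, p) = -8 + (p + 4)/(O + (⅕ - p/10)) = -8 + (4 + p)/(⅕ + O - p/10))
l(o) = -92/9 (l(o) = 2*(12 - 40*(-2) + 9*0)/(2 - 1*0 + 10*(-2)) = 2*(12 + 80 + 0)/(2 + 0 - 20) = 2*92/(-18) = 2*(-1/18)*92 = -92/9)
l(1/(-1))*90 - 43544 = -92/9*90 - 43544 = -920 - 43544 = -44464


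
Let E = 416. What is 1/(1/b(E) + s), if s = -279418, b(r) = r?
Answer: -416/116237887 ≈ -3.5789e-6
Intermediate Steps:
1/(1/b(E) + s) = 1/(1/416 - 279418) = 1/(-116237887/416) = -416/116237887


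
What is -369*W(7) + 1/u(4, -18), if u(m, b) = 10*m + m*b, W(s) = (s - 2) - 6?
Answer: 11807/32 ≈ 368.97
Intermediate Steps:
W(s) = -8 + s (W(s) = (-2 + s) - 6 = -8 + s)
u(m, b) = 10*m + b*m
-369*W(7) + 1/u(4, -18) = -369*(-8 + 7) + 1/(4*(10 - 18)) = -369*(-1) + 1/(4*(-8)) = 369 + 1/(-32) = 369 - 1/32 = 11807/32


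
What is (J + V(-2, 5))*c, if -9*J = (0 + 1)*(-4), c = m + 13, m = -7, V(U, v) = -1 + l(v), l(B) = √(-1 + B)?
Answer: 26/3 ≈ 8.6667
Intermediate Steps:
V(U, v) = -1 + √(-1 + v)
c = 6 (c = -7 + 13 = 6)
J = 4/9 (J = -(0 + 1)*(-4)/9 = -(-4)/9 = -⅑*(-4) = 4/9 ≈ 0.44444)
(J + V(-2, 5))*c = (4/9 + (-1 + √(-1 + 5)))*6 = (4/9 + (-1 + √4))*6 = (4/9 + (-1 + 2))*6 = (4/9 + 1)*6 = (13/9)*6 = 26/3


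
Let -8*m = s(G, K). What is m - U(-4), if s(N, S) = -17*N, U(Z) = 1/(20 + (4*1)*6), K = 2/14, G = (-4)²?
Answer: 1495/44 ≈ 33.977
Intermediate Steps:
G = 16
K = ⅐ (K = 2*(1/14) = ⅐ ≈ 0.14286)
U(Z) = 1/44 (U(Z) = 1/(20 + 4*6) = 1/(20 + 24) = 1/44)
m = 34 (m = -(-17)*16/8 = -⅛*(-272) = 34)
m - U(-4) = 34 - 1*1/44 = 34 - 1/44 = 1495/44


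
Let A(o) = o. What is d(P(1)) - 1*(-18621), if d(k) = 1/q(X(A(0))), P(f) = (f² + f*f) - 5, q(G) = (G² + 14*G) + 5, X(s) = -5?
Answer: 744839/40 ≈ 18621.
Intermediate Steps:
q(G) = 5 + G² + 14*G
P(f) = -5 + 2*f² (P(f) = (f² + f²) - 5 = 2*f² - 5 = -5 + 2*f²)
d(k) = -1/40 (d(k) = 1/(5 + (-5)² + 14*(-5)) = 1/(5 + 25 - 70) = 1/(-40) = -1/40)
d(P(1)) - 1*(-18621) = -1/40 - 1*(-18621) = -1/40 + 18621 = 744839/40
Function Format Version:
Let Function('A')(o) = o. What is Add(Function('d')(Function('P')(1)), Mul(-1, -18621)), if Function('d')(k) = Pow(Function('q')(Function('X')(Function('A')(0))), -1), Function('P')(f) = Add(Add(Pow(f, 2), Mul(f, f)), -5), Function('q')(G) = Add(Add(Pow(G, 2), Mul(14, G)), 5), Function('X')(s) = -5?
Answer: Rational(744839, 40) ≈ 18621.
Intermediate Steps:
Function('q')(G) = Add(5, Pow(G, 2), Mul(14, G))
Function('P')(f) = Add(-5, Mul(2, Pow(f, 2))) (Function('P')(f) = Add(Add(Pow(f, 2), Pow(f, 2)), -5) = Add(Mul(2, Pow(f, 2)), -5) = Add(-5, Mul(2, Pow(f, 2))))
Function('d')(k) = Rational(-1, 40) (Function('d')(k) = Pow(Add(5, Pow(-5, 2), Mul(14, -5)), -1) = Pow(Add(5, 25, -70), -1) = Pow(-40, -1) = Rational(-1, 40))
Add(Function('d')(Function('P')(1)), Mul(-1, -18621)) = Add(Rational(-1, 40), Mul(-1, -18621)) = Add(Rational(-1, 40), 18621) = Rational(744839, 40)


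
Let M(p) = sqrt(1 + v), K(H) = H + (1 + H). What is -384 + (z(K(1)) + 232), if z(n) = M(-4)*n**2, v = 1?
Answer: -152 + 9*sqrt(2) ≈ -139.27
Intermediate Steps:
K(H) = 1 + 2*H
M(p) = sqrt(2) (M(p) = sqrt(1 + 1) = sqrt(2))
z(n) = sqrt(2)*n**2
-384 + (z(K(1)) + 232) = -384 + (sqrt(2)*(1 + 2*1)**2 + 232) = -384 + (sqrt(2)*(1 + 2)**2 + 232) = -384 + (sqrt(2)*3**2 + 232) = -384 + (sqrt(2)*9 + 232) = -384 + (9*sqrt(2) + 232) = -384 + (232 + 9*sqrt(2)) = -152 + 9*sqrt(2)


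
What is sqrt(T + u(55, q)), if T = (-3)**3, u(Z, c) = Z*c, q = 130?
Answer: sqrt(7123) ≈ 84.398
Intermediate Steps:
T = -27
sqrt(T + u(55, q)) = sqrt(-27 + 55*130) = sqrt(-27 + 7150) = sqrt(7123)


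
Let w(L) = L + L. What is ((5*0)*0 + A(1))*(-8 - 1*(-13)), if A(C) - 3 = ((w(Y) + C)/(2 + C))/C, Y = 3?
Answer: 80/3 ≈ 26.667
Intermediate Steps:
w(L) = 2*L
A(C) = 3 + (6 + C)/(C*(2 + C)) (A(C) = 3 + ((2*3 + C)/(2 + C))/C = 3 + ((6 + C)/(2 + C))/C = 3 + (6 + C)/(C*(2 + C)))
((5*0)*0 + A(1))*(-8 - 1*(-13)) = ((5*0)*0 + (6 + 3*1² + 7*1)/(1*(2 + 1)))*(-8 - 1*(-13)) = (0*0 + 1*(6 + 3*1 + 7)/3)*(-8 + 13) = (0 + 1*(⅓)*(6 + 3 + 7))*5 = (0 + 1*(⅓)*16)*5 = (0 + 16/3)*5 = (16/3)*5 = 80/3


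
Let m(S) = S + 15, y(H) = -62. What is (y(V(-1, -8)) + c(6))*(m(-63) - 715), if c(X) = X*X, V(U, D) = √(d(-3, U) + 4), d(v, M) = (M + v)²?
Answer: 19838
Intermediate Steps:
V(U, D) = √(4 + (-3 + U)²) (V(U, D) = √((U - 3)² + 4) = √((-3 + U)² + 4) = √(4 + (-3 + U)²))
c(X) = X²
m(S) = 15 + S
(y(V(-1, -8)) + c(6))*(m(-63) - 715) = (-62 + 6²)*((15 - 63) - 715) = (-62 + 36)*(-48 - 715) = -26*(-763) = 19838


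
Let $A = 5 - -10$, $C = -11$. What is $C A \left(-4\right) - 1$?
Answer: $659$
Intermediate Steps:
$A = 15$ ($A = 5 + 10 = 15$)
$C A \left(-4\right) - 1 = - 11 \cdot 15 \left(-4\right) - 1 = \left(-11\right) \left(-60\right) - 1 = 660 - 1 = 659$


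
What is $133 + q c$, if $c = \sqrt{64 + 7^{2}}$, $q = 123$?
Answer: $133 + 123 \sqrt{113} \approx 1440.5$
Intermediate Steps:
$c = \sqrt{113}$ ($c = \sqrt{64 + 49} = \sqrt{113} \approx 10.63$)
$133 + q c = 133 + 123 \sqrt{113}$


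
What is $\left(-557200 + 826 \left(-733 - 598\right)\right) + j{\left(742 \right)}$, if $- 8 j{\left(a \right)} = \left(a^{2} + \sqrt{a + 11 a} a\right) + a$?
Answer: $- \frac{6902077}{4} - \frac{371 \sqrt{2226}}{2} \approx -1.7343 \cdot 10^{6}$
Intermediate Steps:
$j{\left(a \right)} = - \frac{a}{8} - \frac{a^{2}}{8} - \frac{\sqrt{3} a^{\frac{3}{2}}}{4}$ ($j{\left(a \right)} = - \frac{\left(a^{2} + \sqrt{a + 11 a} a\right) + a}{8} = - \frac{\left(a^{2} + \sqrt{12 a} a\right) + a}{8} = - \frac{\left(a^{2} + 2 \sqrt{3} \sqrt{a} a\right) + a}{8} = - \frac{\left(a^{2} + 2 \sqrt{3} a^{\frac{3}{2}}\right) + a}{8} = - \frac{a + a^{2} + 2 \sqrt{3} a^{\frac{3}{2}}}{8} = - \frac{a}{8} - \frac{a^{2}}{8} - \frac{\sqrt{3} a^{\frac{3}{2}}}{4}$)
$\left(-557200 + 826 \left(-733 - 598\right)\right) + j{\left(742 \right)} = \left(-557200 + 826 \left(-733 - 598\right)\right) - \left(\frac{371}{4} + \frac{137641}{2} + \frac{\sqrt{3} \cdot 742^{\frac{3}{2}}}{4}\right) = \left(-557200 + 826 \left(-1331\right)\right) - \left(\frac{275653}{4} + \frac{\sqrt{3} \cdot 742 \sqrt{742}}{4}\right) = \left(-557200 - 1099406\right) - \left(\frac{275653}{4} + \frac{371 \sqrt{2226}}{2}\right) = -1656606 - \left(\frac{275653}{4} + \frac{371 \sqrt{2226}}{2}\right) = - \frac{6902077}{4} - \frac{371 \sqrt{2226}}{2}$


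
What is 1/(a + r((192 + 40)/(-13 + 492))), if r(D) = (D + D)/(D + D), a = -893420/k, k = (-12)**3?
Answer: 432/223787 ≈ 0.0019304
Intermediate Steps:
k = -1728
a = 223355/432 (a = -893420/(-1728) = -893420*(-1/1728) = 223355/432 ≈ 517.03)
r(D) = 1 (r(D) = (2*D)/((2*D)) = (2*D)*(1/(2*D)) = 1)
1/(a + r((192 + 40)/(-13 + 492))) = 1/(223355/432 + 1) = 1/(223787/432) = 432/223787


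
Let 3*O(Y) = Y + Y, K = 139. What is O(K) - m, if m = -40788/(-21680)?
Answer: 1476169/16260 ≈ 90.785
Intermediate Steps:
m = 10197/5420 (m = -40788*(-1/21680) = 10197/5420 ≈ 1.8814)
O(Y) = 2*Y/3 (O(Y) = (Y + Y)/3 = (2*Y)/3 = 2*Y/3)
O(K) - m = (⅔)*139 - 1*10197/5420 = 278/3 - 10197/5420 = 1476169/16260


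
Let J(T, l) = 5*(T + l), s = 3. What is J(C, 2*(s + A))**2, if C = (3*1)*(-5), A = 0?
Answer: 2025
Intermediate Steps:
C = -15 (C = 3*(-5) = -15)
J(T, l) = 5*T + 5*l
J(C, 2*(s + A))**2 = (5*(-15) + 5*(2*(3 + 0)))**2 = (-75 + 5*(2*3))**2 = (-75 + 5*6)**2 = (-75 + 30)**2 = (-45)**2 = 2025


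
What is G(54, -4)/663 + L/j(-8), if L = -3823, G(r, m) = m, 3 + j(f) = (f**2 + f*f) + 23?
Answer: -2535241/98124 ≈ -25.837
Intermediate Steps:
j(f) = 20 + 2*f**2 (j(f) = -3 + ((f**2 + f*f) + 23) = -3 + ((f**2 + f**2) + 23) = -3 + (2*f**2 + 23) = -3 + (23 + 2*f**2) = 20 + 2*f**2)
G(54, -4)/663 + L/j(-8) = -4/663 - 3823/(20 + 2*(-8)**2) = -4*1/663 - 3823/(20 + 2*64) = -4/663 - 3823/(20 + 128) = -4/663 - 3823/148 = -2535241/98124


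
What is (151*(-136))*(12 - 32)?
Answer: 410720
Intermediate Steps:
(151*(-136))*(12 - 32) = -20536*(-20) = 410720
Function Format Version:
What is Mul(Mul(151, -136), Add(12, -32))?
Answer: 410720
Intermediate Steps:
Mul(Mul(151, -136), Add(12, -32)) = Mul(-20536, -20) = 410720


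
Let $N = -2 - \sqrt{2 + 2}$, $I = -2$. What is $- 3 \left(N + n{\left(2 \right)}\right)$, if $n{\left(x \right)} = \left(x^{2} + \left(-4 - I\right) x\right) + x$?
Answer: $6$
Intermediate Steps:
$N = -4$ ($N = -2 - \sqrt{4} = -2 - 2 = -4$)
$n{\left(x \right)} = x^{2} - x$ ($n{\left(x \right)} = \left(x^{2} + \left(-4 - -2\right) x\right) + x = \left(x^{2} + \left(-4 + 2\right) x\right) + x = \left(x^{2} - 2 x\right) + x = x^{2} - x$)
$- 3 \left(N + n{\left(2 \right)}\right) = - 3 \left(-4 + 2 \left(-1 + 2\right)\right) = - 3 \left(-4 + 2 \cdot 1\right) = - 3 \left(-4 + 2\right) = \left(-3\right) \left(-2\right) = 6$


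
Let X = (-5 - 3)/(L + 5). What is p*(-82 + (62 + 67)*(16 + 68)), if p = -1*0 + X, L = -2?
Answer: -86032/3 ≈ -28677.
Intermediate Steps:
X = -8/3 (X = (-5 - 3)/(-2 + 5) = -8/3 ≈ -2.6667)
p = -8/3 (p = -1*0 - 8/3 = 0 - 8/3 = -8/3 ≈ -2.6667)
p*(-82 + (62 + 67)*(16 + 68)) = -8*(-82 + (62 + 67)*(16 + 68))/3 = -8*(-82 + 129*84)/3 = -8*(-82 + 10836)/3 = -8/3*10754 = -86032/3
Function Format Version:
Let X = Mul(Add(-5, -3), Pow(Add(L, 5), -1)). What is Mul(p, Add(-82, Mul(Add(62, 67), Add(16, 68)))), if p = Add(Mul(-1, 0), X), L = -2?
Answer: Rational(-86032, 3) ≈ -28677.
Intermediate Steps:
X = Rational(-8, 3) (X = Mul(Add(-5, -3), Pow(Add(-2, 5), -1)) = Mul(-8, Pow(3, -1)) = Mul(-8, Rational(1, 3)) = Rational(-8, 3) ≈ -2.6667)
p = Rational(-8, 3) (p = Add(Mul(-1, 0), Rational(-8, 3)) = Add(0, Rational(-8, 3)) = Rational(-8, 3) ≈ -2.6667)
Mul(p, Add(-82, Mul(Add(62, 67), Add(16, 68)))) = Mul(Rational(-8, 3), Add(-82, Mul(Add(62, 67), Add(16, 68)))) = Mul(Rational(-8, 3), Add(-82, Mul(129, 84))) = Mul(Rational(-8, 3), Add(-82, 10836)) = Mul(Rational(-8, 3), 10754) = Rational(-86032, 3)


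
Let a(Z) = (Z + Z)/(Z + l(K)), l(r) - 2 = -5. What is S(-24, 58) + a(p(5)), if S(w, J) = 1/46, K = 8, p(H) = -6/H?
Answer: 191/322 ≈ 0.59317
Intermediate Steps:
l(r) = -3 (l(r) = 2 - 5 = -3)
S(w, J) = 1/46
a(Z) = 2*Z/(-3 + Z) (a(Z) = (Z + Z)/(Z - 3) = (2*Z)/(-3 + Z) = 2*Z/(-3 + Z))
S(-24, 58) + a(p(5)) = 1/46 + 2*(-6/5)/(-3 - 6/5) = 1/46 + 2*(-6/5)/(-21/5) = 1/46 + 2*(-6/5)*(-5/21) = 1/46 + 4/7 = 191/322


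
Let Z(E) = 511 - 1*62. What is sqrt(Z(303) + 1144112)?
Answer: sqrt(1144561) ≈ 1069.8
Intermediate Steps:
Z(E) = 449 (Z(E) = 511 - 62 = 449)
sqrt(Z(303) + 1144112) = sqrt(449 + 1144112) = sqrt(1144561)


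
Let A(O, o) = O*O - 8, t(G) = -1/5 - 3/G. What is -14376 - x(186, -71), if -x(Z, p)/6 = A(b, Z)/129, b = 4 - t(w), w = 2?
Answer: -30905951/2150 ≈ -14375.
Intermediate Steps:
t(G) = -⅕ - 3/G (t(G) = -1*⅕ - 3/G = -⅕ - 3/G)
b = 57/10 (b = 4 - (-15 - 1*2)/(5*2) = 4 - (-15 - 2)/(5*2) = 4 - (-17)/(5*2) = 4 - 1*(-17/10) = 4 + 17/10 = 57/10 ≈ 5.7000)
A(O, o) = -8 + O² (A(O, o) = O² - 8 = -8 + O²)
x(Z, p) = -2449/2150 (x(Z, p) = -6*(-8 + (57/10)²)/129 = -6*(-8 + 3249/100)/129 = -7347/(50*129) = -6*2449/12900 = -2449/2150)
-14376 - x(186, -71) = -14376 - 1*(-2449/2150) = -14376 + 2449/2150 = -30905951/2150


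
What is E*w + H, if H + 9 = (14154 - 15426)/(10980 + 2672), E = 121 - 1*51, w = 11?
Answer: 2596975/3413 ≈ 760.91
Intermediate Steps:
E = 70 (E = 121 - 51 = 70)
H = -31035/3413 (H = -9 + (14154 - 15426)/(10980 + 2672) = -9 - 1272/13652 = -9 - 1272*1/13652 = -9 - 318/3413 = -31035/3413 ≈ -9.0932)
E*w + H = 70*11 - 31035/3413 = 770 - 31035/3413 = 2596975/3413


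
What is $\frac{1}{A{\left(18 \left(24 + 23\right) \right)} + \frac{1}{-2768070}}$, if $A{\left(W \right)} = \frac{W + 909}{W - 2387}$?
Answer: $- \frac{4265595870}{4857964391} \approx -0.87806$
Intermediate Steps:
$A{\left(W \right)} = \frac{909 + W}{-2387 + W}$
$\frac{1}{A{\left(18 \left(24 + 23\right) \right)} + \frac{1}{-2768070}} = \frac{1}{\frac{909 + 18 \left(24 + 23\right)}{-2387 + 18 \left(24 + 23\right)} + \frac{1}{-2768070}} = \frac{1}{\frac{909 + 18 \cdot 47}{-2387 + 18 \cdot 47} - \frac{1}{2768070}} = \frac{1}{\frac{909 + 846}{-2387 + 846} - \frac{1}{2768070}} = \frac{1}{\frac{1}{-1541} \cdot 1755 - \frac{1}{2768070}} = \frac{1}{\left(- \frac{1}{1541}\right) 1755 - \frac{1}{2768070}} = \frac{1}{- \frac{1755}{1541} - \frac{1}{2768070}} = \frac{1}{- \frac{4857964391}{4265595870}} = - \frac{4265595870}{4857964391}$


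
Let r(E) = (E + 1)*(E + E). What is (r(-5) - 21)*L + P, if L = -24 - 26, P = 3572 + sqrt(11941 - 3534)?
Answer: 2622 + sqrt(8407) ≈ 2713.7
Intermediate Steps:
P = 3572 + sqrt(8407) ≈ 3663.7
r(E) = 2*E*(1 + E) (r(E) = (1 + E)*(2*E) = 2*E*(1 + E))
L = -50
(r(-5) - 21)*L + P = (2*(-5)*(1 - 5) - 21)*(-50) + (3572 + sqrt(8407)) = (2*(-5)*(-4) - 21)*(-50) + (3572 + sqrt(8407)) = (40 - 21)*(-50) + (3572 + sqrt(8407)) = 19*(-50) + (3572 + sqrt(8407)) = -950 + (3572 + sqrt(8407)) = 2622 + sqrt(8407)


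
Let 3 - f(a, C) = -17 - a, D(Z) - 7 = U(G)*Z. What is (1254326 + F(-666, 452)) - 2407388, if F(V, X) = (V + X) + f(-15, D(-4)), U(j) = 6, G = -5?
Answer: -1153271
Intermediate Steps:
D(Z) = 7 + 6*Z
f(a, C) = 20 + a (f(a, C) = 3 - (-17 - a) = 3 + (17 + a) = 20 + a)
F(V, X) = 5 + V + X (F(V, X) = (V + X) + (20 - 15) = (V + X) + 5 = 5 + V + X)
(1254326 + F(-666, 452)) - 2407388 = (1254326 + (5 - 666 + 452)) - 2407388 = (1254326 - 209) - 2407388 = 1254117 - 2407388 = -1153271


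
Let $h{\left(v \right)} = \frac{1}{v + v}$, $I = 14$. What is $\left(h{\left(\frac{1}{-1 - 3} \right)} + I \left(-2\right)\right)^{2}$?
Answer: $900$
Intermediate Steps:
$h{\left(v \right)} = \frac{1}{2 v}$
$\left(h{\left(\frac{1}{-1 - 3} \right)} + I \left(-2\right)\right)^{2} = \left(\frac{1}{2 \frac{1}{-1 - 3}} + 14 \left(-2\right)\right)^{2} = \left(\frac{1}{2 \frac{1}{-4}} - 28\right)^{2} = \left(\frac{1}{2 \left(- \frac{1}{4}\right)} - 28\right)^{2} = \left(\frac{1}{2} \left(-4\right) - 28\right)^{2} = \left(-2 - 28\right)^{2} = \left(-30\right)^{2} = 900$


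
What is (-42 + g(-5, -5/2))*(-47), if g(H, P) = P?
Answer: 4183/2 ≈ 2091.5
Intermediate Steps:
(-42 + g(-5, -5/2))*(-47) = (-42 - 5/2)*(-47) = -89/2*(-47) = 4183/2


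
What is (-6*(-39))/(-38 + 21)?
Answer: -234/17 ≈ -13.765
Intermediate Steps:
(-6*(-39))/(-38 + 21) = 234/(-17) = 234*(-1/17) = -234/17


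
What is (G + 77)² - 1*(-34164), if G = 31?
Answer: 45828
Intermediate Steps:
(G + 77)² - 1*(-34164) = (31 + 77)² - 1*(-34164) = 108² + 34164 = 11664 + 34164 = 45828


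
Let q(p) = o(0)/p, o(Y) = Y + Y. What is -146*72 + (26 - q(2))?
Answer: -10486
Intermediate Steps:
o(Y) = 2*Y
q(p) = 0 (q(p) = (2*0)/p = 0/p = 0)
-146*72 + (26 - q(2)) = -146*72 + (26 - 1*0) = -10512 + (26 + 0) = -10512 + 26 = -10486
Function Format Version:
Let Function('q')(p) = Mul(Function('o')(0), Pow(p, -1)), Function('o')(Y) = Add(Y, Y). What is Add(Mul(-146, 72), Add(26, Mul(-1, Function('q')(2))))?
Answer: -10486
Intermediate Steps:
Function('o')(Y) = Mul(2, Y)
Function('q')(p) = 0 (Function('q')(p) = Mul(Mul(2, 0), Pow(p, -1)) = Mul(0, Pow(p, -1)) = 0)
Add(Mul(-146, 72), Add(26, Mul(-1, Function('q')(2)))) = Add(Mul(-146, 72), Add(26, Mul(-1, 0))) = Add(-10512, Add(26, 0)) = Add(-10512, 26) = -10486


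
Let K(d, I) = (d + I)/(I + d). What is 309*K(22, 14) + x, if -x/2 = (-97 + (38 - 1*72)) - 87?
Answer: 745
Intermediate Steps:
x = 436 (x = -2*((-97 + (38 - 1*72)) - 87) = -2*((-97 + (38 - 72)) - 87) = -2*((-97 - 34) - 87) = -2*(-131 - 87) = -2*(-218) = 436)
K(d, I) = 1 (K(d, I) = (I + d)/(I + d) = 1)
309*K(22, 14) + x = 309*1 + 436 = 309 + 436 = 745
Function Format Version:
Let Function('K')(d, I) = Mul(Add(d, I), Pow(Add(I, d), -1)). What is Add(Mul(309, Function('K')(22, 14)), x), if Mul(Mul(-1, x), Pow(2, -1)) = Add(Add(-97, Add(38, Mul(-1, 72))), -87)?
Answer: 745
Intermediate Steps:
x = 436 (x = Mul(-2, Add(Add(-97, Add(38, Mul(-1, 72))), -87)) = Mul(-2, Add(Add(-97, Add(38, -72)), -87)) = Mul(-2, Add(Add(-97, -34), -87)) = Mul(-2, Add(-131, -87)) = Mul(-2, -218) = 436)
Function('K')(d, I) = 1 (Function('K')(d, I) = Mul(Add(I, d), Pow(Add(I, d), -1)) = 1)
Add(Mul(309, Function('K')(22, 14)), x) = Add(Mul(309, 1), 436) = Add(309, 436) = 745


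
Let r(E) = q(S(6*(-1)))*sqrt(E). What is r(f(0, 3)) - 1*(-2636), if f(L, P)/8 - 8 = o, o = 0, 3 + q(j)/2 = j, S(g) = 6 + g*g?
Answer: 3260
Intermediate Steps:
S(g) = 6 + g**2
q(j) = -6 + 2*j
f(L, P) = 64 (f(L, P) = 64 + 8*0 = 64 + 0 = 64)
r(E) = 78*sqrt(E) (r(E) = (-6 + 2*(6 + (6*(-1))**2))*sqrt(E) = (-6 + 2*(6 + (-6)**2))*sqrt(E) = (-6 + 2*(6 + 36))*sqrt(E) = (-6 + 2*42)*sqrt(E) = (-6 + 84)*sqrt(E) = 78*sqrt(E))
r(f(0, 3)) - 1*(-2636) = 78*sqrt(64) - 1*(-2636) = 78*8 + 2636 = 624 + 2636 = 3260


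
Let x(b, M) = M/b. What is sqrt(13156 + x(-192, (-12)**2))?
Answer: sqrt(52621)/2 ≈ 114.70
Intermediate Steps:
sqrt(13156 + x(-192, (-12)**2)) = sqrt(13156 + (-12)**2/(-192)) = sqrt(13156 + 144*(-1/192)) = sqrt(13156 - 3/4) = sqrt(52621/4) = sqrt(52621)/2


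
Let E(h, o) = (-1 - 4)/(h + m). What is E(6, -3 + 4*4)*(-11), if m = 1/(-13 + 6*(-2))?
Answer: 1375/149 ≈ 9.2282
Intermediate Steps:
m = -1/25 (m = 1/(-13 - 12) = 1/(-25) = -1/25 ≈ -0.040000)
E(h, o) = -5/(-1/25 + h) (E(h, o) = (-1 - 4)/(h - 1/25) = -5/(-1/25 + h))
E(6, -3 + 4*4)*(-11) = -125/(-1 + 25*6)*(-11) = -125/(-1 + 150)*(-11) = -125/149*(-11) = 1375/149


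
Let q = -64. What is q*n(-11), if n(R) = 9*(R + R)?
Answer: 12672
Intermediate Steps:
n(R) = 18*R (n(R) = 9*(2*R) = 18*R)
q*n(-11) = -1152*(-11) = -64*(-198) = 12672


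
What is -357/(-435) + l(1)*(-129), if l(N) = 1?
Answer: -18586/145 ≈ -128.18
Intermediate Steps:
-357/(-435) + l(1)*(-129) = -357/(-435) + 1*(-129) = -357*(-1/435) - 129 = 119/145 - 129 = -18586/145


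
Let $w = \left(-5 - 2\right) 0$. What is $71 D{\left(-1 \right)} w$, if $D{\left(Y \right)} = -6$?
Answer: $0$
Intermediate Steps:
$w = 0$ ($w = \left(-7\right) 0 = 0$)
$71 D{\left(-1 \right)} w = 71 \left(-6\right) 0 = \left(-426\right) 0 = 0$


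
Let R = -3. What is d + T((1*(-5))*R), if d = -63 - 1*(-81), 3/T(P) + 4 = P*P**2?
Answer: 60681/3371 ≈ 18.001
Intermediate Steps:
T(P) = 3/(-4 + P**3) (T(P) = 3/(-4 + P*P**2) = 3/(-4 + P**3))
d = 18 (d = -63 + 81 = 18)
d + T((1*(-5))*R) = 18 + 3/(-4 + ((1*(-5))*(-3))**3) = 18 + 3/(-4 + (-5*(-3))**3) = 18 + 3/(-4 + 15**3) = 18 + 3/(-4 + 3375) = 18 + 3/3371 = 60681/3371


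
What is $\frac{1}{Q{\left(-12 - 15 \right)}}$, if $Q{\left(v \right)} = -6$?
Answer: $- \frac{1}{6} \approx -0.16667$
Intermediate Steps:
$\frac{1}{Q{\left(-12 - 15 \right)}} = \frac{1}{-6} = - \frac{1}{6}$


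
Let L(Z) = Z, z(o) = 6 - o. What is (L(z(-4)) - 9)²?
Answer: 1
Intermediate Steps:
(L(z(-4)) - 9)² = ((6 - 1*(-4)) - 9)² = ((6 + 4) - 9)² = (10 - 9)² = 1² = 1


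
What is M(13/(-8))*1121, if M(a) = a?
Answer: -14573/8 ≈ -1821.6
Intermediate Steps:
M(13/(-8))*1121 = (13/(-8))*1121 = (13*(-1/8))*1121 = -13/8*1121 = -14573/8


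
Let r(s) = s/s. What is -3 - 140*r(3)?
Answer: -143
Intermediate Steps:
r(s) = 1
-3 - 140*r(3) = -3 - 140*1 = -3 - 140 = -143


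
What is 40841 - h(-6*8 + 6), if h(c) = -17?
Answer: 40858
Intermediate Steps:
40841 - h(-6*8 + 6) = 40841 - 1*(-17) = 40841 + 17 = 40858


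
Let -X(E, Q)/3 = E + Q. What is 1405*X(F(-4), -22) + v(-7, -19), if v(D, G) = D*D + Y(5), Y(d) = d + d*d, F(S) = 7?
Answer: 63304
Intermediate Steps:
X(E, Q) = -3*E - 3*Q (X(E, Q) = -3*(E + Q) = -3*E - 3*Q)
Y(d) = d + d²
v(D, G) = 30 + D² (v(D, G) = D*D + 5*(1 + 5) = D² + 5*6 = D² + 30 = 30 + D²)
1405*X(F(-4), -22) + v(-7, -19) = 1405*(-3*7 - 3*(-22)) + (30 + (-7)²) = 1405*(-21 + 66) + (30 + 49) = 1405*45 + 79 = 63225 + 79 = 63304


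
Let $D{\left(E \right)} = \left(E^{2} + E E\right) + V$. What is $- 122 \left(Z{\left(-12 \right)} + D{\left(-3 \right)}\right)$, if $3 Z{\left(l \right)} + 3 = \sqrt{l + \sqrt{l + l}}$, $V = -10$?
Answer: $-854 - \frac{122 \sqrt{-12 + 2 i \sqrt{6}}}{3} \approx -882.2 - 143.67 i$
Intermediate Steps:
$D{\left(E \right)} = -10 + 2 E^{2}$ ($D{\left(E \right)} = \left(E^{2} + E E\right) - 10 = \left(E^{2} + E^{2}\right) - 10 = 2 E^{2} - 10 = -10 + 2 E^{2}$)
$Z{\left(l \right)} = -1 + \frac{\sqrt{l + \sqrt{2} \sqrt{l}}}{3}$ ($Z{\left(l \right)} = -1 + \frac{\sqrt{l + \sqrt{l + l}}}{3} = -1 + \frac{\sqrt{l + \sqrt{2 l}}}{3} = -1 + \frac{\sqrt{l + \sqrt{2} \sqrt{l}}}{3}$)
$- 122 \left(Z{\left(-12 \right)} + D{\left(-3 \right)}\right) = - 122 \left(\left(-1 + \frac{\sqrt{-12 + \sqrt{2} \sqrt{-12}}}{3}\right) - \left(10 - 2 \left(-3\right)^{2}\right)\right) = - 122 \left(\left(-1 + \frac{\sqrt{-12 + \sqrt{2} \cdot 2 i \sqrt{3}}}{3}\right) + \left(-10 + 2 \cdot 9\right)\right) = - 122 \left(\left(-1 + \frac{\sqrt{-12 + 2 i \sqrt{6}}}{3}\right) + \left(-10 + 18\right)\right) = - 122 \left(\left(-1 + \frac{\sqrt{-12 + 2 i \sqrt{6}}}{3}\right) + 8\right) = - 122 \left(7 + \frac{\sqrt{-12 + 2 i \sqrt{6}}}{3}\right) = -854 - \frac{122 \sqrt{-12 + 2 i \sqrt{6}}}{3}$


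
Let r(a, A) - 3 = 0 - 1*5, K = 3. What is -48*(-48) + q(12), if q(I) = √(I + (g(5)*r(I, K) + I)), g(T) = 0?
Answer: 2304 + 2*√6 ≈ 2308.9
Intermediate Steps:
r(a, A) = -2 (r(a, A) = 3 + (0 - 1*5) = 3 + (0 - 5) = 3 - 5 = -2)
q(I) = √2*√I (q(I) = √(I + (0*(-2) + I)) = √(I + (0 + I)) = √(I + I) = √(2*I) = √2*√I)
-48*(-48) + q(12) = -48*(-48) + √2*√12 = 2304 + √2*(2*√3) = 2304 + 2*√6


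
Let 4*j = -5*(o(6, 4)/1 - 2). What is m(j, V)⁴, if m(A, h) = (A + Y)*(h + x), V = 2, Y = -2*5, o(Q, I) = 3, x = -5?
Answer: 332150625/256 ≈ 1.2975e+6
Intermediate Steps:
Y = -10
j = -5/4 (j = (-5*(3/1 - 2))/4 = (-5*(3*1 - 2))/4 = (-5*(3 - 2))/4 = (-5*1)/4 = (¼)*(-5) = -5/4 ≈ -1.2500)
m(A, h) = (-10 + A)*(-5 + h) (m(A, h) = (A - 10)*(h - 5) = (-10 + A)*(-5 + h))
m(j, V)⁴ = (50 - 10*2 - 5*(-5/4) - 5/4*2)⁴ = (50 - 20 + 25/4 - 5/2)⁴ = (135/4)⁴ = 332150625/256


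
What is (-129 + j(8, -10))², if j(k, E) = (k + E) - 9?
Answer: 19600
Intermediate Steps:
j(k, E) = -9 + E + k (j(k, E) = (E + k) - 9 = -9 + E + k)
(-129 + j(8, -10))² = (-129 + (-9 - 10 + 8))² = (-129 - 11)² = (-140)² = 19600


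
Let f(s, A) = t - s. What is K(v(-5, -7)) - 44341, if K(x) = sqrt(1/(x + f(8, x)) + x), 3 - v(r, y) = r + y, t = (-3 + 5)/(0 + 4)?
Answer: -44341 + sqrt(3405)/15 ≈ -44337.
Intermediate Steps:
t = 1/2 (t = 2/4 = 2*(1/4) = 1/2 ≈ 0.50000)
v(r, y) = 3 - r - y (v(r, y) = 3 - (r + y) = 3 + (-r - y) = 3 - r - y)
f(s, A) = 1/2 - s
K(x) = sqrt(x + 1/(-15/2 + x)) (K(x) = sqrt(1/(x + (1/2 - 1*8)) + x) = sqrt(1/(x + (1/2 - 8)) + x) = sqrt(1/(x - 15/2) + x) = sqrt(1/(-15/2 + x) + x) = sqrt(x + 1/(-15/2 + x)))
K(v(-5, -7)) - 44341 = sqrt((2 + (3 - 1*(-5) - 1*(-7))*(-15 + 2*(3 - 1*(-5) - 1*(-7))))/(-15 + 2*(3 - 1*(-5) - 1*(-7)))) - 44341 = sqrt((2 + (3 + 5 + 7)*(-15 + 2*(3 + 5 + 7)))/(-15 + 2*(3 + 5 + 7))) - 44341 = sqrt((2 + 15*(-15 + 2*15))/(-15 + 2*15)) - 44341 = sqrt((2 + 15*(-15 + 30))/(-15 + 30)) - 44341 = sqrt((2 + 15*15)/15) - 44341 = sqrt((2 + 225)/15) - 44341 = sqrt((1/15)*227) - 44341 = sqrt(227/15) - 44341 = sqrt(3405)/15 - 44341 = -44341 + sqrt(3405)/15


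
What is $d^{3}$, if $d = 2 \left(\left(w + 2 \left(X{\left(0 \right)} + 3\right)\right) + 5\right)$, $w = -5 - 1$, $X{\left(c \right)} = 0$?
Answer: $1000$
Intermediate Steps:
$w = -6$ ($w = -5 - 1 = -6$)
$d = 10$ ($d = 2 \left(\left(-6 + 2 \left(0 + 3\right)\right) + 5\right) = 2 \left(\left(-6 + 2 \cdot 3\right) + 5\right) = 2 \left(\left(-6 + 6\right) + 5\right) = 2 \left(0 + 5\right) = 2 \cdot 5 = 10$)
$d^{3} = 10^{3} = 1000$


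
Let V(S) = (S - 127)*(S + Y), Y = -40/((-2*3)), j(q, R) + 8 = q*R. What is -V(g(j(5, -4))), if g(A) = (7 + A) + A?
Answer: -22352/3 ≈ -7450.7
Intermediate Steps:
j(q, R) = -8 + R*q (j(q, R) = -8 + q*R = -8 + R*q)
g(A) = 7 + 2*A
Y = 20/3 (Y = -40/(-6) = -40*(-⅙) = 20/3 ≈ 6.6667)
V(S) = (-127 + S)*(20/3 + S) (V(S) = (S - 127)*(S + 20/3) = (-127 + S)*(20/3 + S))
-V(g(j(5, -4))) = -(-2540/3 + (7 + 2*(-8 - 4*5))² - 361*(7 + 2*(-8 - 4*5))/3) = -(-2540/3 + (7 + 2*(-8 - 20))² - 361*(7 + 2*(-8 - 20))/3) = -(-2540/3 + (7 + 2*(-28))² - 361*(7 + 2*(-28))/3) = -(-2540/3 + (7 - 56)² - 361*(7 - 56)/3) = -(-2540/3 + (-49)² - 361/3*(-49)) = -(-2540/3 + 2401 + 17689/3) = -1*22352/3 = -22352/3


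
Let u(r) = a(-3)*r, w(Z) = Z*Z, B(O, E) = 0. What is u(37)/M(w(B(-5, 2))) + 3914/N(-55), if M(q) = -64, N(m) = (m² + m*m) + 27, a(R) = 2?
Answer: -967/1888 ≈ -0.51218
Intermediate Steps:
w(Z) = Z²
N(m) = 27 + 2*m² (N(m) = (m² + m²) + 27 = 2*m² + 27 = 27 + 2*m²)
u(r) = 2*r
u(37)/M(w(B(-5, 2))) + 3914/N(-55) = (2*37)/(-64) + 3914/(27 + 2*(-55)²) = 74*(-1/64) + 3914/(27 + 2*3025) = -37/32 + 3914/(27 + 6050) = -37/32 + 3914/6077 = -37/32 + 3914*(1/6077) = -37/32 + 38/59 = -967/1888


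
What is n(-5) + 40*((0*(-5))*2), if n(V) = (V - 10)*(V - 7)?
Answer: 180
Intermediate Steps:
n(V) = (-10 + V)*(-7 + V)
n(-5) + 40*((0*(-5))*2) = (70 + (-5)² - 17*(-5)) + 40*((0*(-5))*2) = (70 + 25 + 85) + 40*(0*2) = 180 + 40*0 = 180 + 0 = 180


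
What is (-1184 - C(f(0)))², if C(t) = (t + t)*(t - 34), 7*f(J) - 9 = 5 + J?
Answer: 1115136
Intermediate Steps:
f(J) = 2 + J/7 (f(J) = 9/7 + (5 + J)/7 = 9/7 + (5/7 + J/7) = 2 + J/7)
C(t) = 2*t*(-34 + t) (C(t) = (2*t)*(-34 + t) = 2*t*(-34 + t))
(-1184 - C(f(0)))² = (-1184 - 2*(2 + (⅐)*0)*(-34 + (2 + (⅐)*0)))² = (-1184 - 2*(2 + 0)*(-34 + (2 + 0)))² = (-1184 - 2*2*(-34 + 2))² = (-1184 - 2*2*(-32))² = (-1184 - 1*(-128))² = (-1184 + 128)² = (-1056)² = 1115136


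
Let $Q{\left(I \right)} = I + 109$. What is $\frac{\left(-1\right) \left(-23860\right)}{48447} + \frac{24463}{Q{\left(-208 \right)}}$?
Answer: $- \frac{131421869}{532917} \approx -246.61$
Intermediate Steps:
$Q{\left(I \right)} = 109 + I$
$\frac{\left(-1\right) \left(-23860\right)}{48447} + \frac{24463}{Q{\left(-208 \right)}} = \frac{\left(-1\right) \left(-23860\right)}{48447} + \frac{24463}{109 - 208} = 23860 \cdot \frac{1}{48447} + \frac{24463}{-99} = \frac{23860}{48447} + 24463 \left(- \frac{1}{99}\right) = \frac{23860}{48447} - \frac{24463}{99} = - \frac{131421869}{532917}$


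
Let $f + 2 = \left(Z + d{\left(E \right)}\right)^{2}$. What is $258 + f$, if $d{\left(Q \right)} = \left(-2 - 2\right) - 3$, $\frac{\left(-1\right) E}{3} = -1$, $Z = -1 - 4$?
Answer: $400$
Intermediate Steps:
$Z = -5$ ($Z = -1 - 4 = -5$)
$E = 3$ ($E = \left(-3\right) \left(-1\right) = 3$)
$d{\left(Q \right)} = -7$ ($d{\left(Q \right)} = -4 - 3 = -7$)
$f = 142$ ($f = -2 + \left(-5 - 7\right)^{2} = -2 + \left(-12\right)^{2} = -2 + 144 = 142$)
$258 + f = 258 + 142 = 400$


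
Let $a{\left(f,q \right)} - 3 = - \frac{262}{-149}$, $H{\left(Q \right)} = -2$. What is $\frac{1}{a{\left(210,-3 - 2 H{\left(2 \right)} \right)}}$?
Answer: $\frac{149}{709} \approx 0.21016$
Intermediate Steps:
$a{\left(f,q \right)} = \frac{709}{149}$ ($a{\left(f,q \right)} = 3 - \frac{262}{-149} = 3 - - \frac{262}{149} = 3 + \frac{262}{149} = \frac{709}{149}$)
$\frac{1}{a{\left(210,-3 - 2 H{\left(2 \right)} \right)}} = \frac{1}{\frac{709}{149}} = \frac{149}{709}$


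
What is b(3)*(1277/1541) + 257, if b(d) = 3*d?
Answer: 407530/1541 ≈ 264.46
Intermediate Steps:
b(3)*(1277/1541) + 257 = (3*3)*(1277/1541) + 257 = 9*(1277*(1/1541)) + 257 = 9*(1277/1541) + 257 = 11493/1541 + 257 = 407530/1541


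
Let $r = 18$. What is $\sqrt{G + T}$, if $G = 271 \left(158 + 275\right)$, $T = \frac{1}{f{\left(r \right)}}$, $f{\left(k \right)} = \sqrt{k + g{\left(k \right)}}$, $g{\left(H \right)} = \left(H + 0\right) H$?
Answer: $\frac{\sqrt{1524989628 + 114 \sqrt{38}}}{114} \approx 342.55$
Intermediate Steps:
$g{\left(H \right)} = H^{2}$ ($g{\left(H \right)} = H H = H^{2}$)
$f{\left(k \right)} = \sqrt{k + k^{2}}$
$T = \frac{\sqrt{38}}{114}$ ($T = \frac{1}{\sqrt{18 \left(1 + 18\right)}} = \frac{1}{\sqrt{18 \cdot 19}} = \frac{1}{\sqrt{342}} = \frac{1}{3 \sqrt{38}} = \frac{\sqrt{38}}{114} \approx 0.054074$)
$G = 117343$ ($G = 271 \cdot 433 = 117343$)
$\sqrt{G + T} = \sqrt{117343 + \frac{\sqrt{38}}{114}}$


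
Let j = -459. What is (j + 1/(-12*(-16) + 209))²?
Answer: 33877347364/160801 ≈ 2.1068e+5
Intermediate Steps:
(j + 1/(-12*(-16) + 209))² = (-459 + 1/(-12*(-16) + 209))² = (-459 + 1/(192 + 209))² = (-459 + 1/401)² = (-184058/401)² = 33877347364/160801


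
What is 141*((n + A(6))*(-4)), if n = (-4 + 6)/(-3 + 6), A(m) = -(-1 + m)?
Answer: 2444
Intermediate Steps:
A(m) = 1 - m
n = 2/3 ≈ 0.66667
141*((n + A(6))*(-4)) = 141*((2/3 + (1 - 1*6))*(-4)) = 141*((2/3 + (1 - 6))*(-4)) = 141*((2/3 - 5)*(-4)) = 141*(-13/3*(-4)) = 141*(52/3) = 2444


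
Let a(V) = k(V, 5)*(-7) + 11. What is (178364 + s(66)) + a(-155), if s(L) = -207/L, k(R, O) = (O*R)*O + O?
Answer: 4520161/22 ≈ 2.0546e+5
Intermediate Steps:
k(R, O) = O + R*O**2 (k(R, O) = R*O**2 + O = O + R*O**2)
a(V) = -24 - 175*V (a(V) = (5*(1 + 5*V))*(-7) + 11 = (5 + 25*V)*(-7) + 11 = (-35 - 175*V) + 11 = -24 - 175*V)
(178364 + s(66)) + a(-155) = (178364 - 207/66) + (-24 - 175*(-155)) = (178364 - 207*1/66) + (-24 + 27125) = (178364 - 69/22) + 27101 = 3923939/22 + 27101 = 4520161/22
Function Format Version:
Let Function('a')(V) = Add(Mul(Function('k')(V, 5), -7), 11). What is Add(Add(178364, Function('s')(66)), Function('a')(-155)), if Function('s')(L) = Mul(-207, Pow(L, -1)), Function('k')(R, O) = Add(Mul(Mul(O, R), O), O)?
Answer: Rational(4520161, 22) ≈ 2.0546e+5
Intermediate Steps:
Function('k')(R, O) = Add(O, Mul(R, Pow(O, 2))) (Function('k')(R, O) = Add(Mul(R, Pow(O, 2)), O) = Add(O, Mul(R, Pow(O, 2))))
Function('a')(V) = Add(-24, Mul(-175, V)) (Function('a')(V) = Add(Mul(Mul(5, Add(1, Mul(5, V))), -7), 11) = Add(Mul(Add(5, Mul(25, V)), -7), 11) = Add(Add(-35, Mul(-175, V)), 11) = Add(-24, Mul(-175, V)))
Add(Add(178364, Function('s')(66)), Function('a')(-155)) = Add(Add(178364, Mul(-207, Pow(66, -1))), Add(-24, Mul(-175, -155))) = Add(Add(178364, Mul(-207, Rational(1, 66))), Add(-24, 27125)) = Add(Add(178364, Rational(-69, 22)), 27101) = Add(Rational(3923939, 22), 27101) = Rational(4520161, 22)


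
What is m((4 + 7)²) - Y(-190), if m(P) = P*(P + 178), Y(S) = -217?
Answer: 36396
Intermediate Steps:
m(P) = P*(178 + P)
m((4 + 7)²) - Y(-190) = (4 + 7)²*(178 + (4 + 7)²) - 1*(-217) = 11²*(178 + 11²) + 217 = 121*(178 + 121) + 217 = 121*299 + 217 = 36179 + 217 = 36396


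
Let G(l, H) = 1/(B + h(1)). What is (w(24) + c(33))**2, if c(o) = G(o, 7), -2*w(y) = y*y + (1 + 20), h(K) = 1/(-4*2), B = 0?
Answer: 375769/4 ≈ 93942.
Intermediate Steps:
h(K) = -1/8 (h(K) = 1/(-8) = -1/8)
w(y) = -21/2 - y**2/2 (w(y) = -(y*y + (1 + 20))/2 = -(y**2 + 21)/2 = -(21 + y**2)/2 = -21/2 - y**2/2)
G(l, H) = -8 (G(l, H) = 1/(0 - 1/8) = 1/(-1/8) = -8)
c(o) = -8
(w(24) + c(33))**2 = ((-21/2 - 1/2*24**2) - 8)**2 = ((-21/2 - 1/2*576) - 8)**2 = ((-21/2 - 288) - 8)**2 = (-597/2 - 8)**2 = (-613/2)**2 = 375769/4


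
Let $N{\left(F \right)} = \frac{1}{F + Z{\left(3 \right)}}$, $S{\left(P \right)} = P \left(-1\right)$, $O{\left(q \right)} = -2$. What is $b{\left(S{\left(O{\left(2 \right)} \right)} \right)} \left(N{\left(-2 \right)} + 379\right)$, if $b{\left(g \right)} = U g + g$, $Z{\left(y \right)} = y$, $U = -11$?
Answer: $-7600$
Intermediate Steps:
$S{\left(P \right)} = - P$
$b{\left(g \right)} = - 10 g$ ($b{\left(g \right)} = - 11 g + g = - 10 g$)
$N{\left(F \right)} = \frac{1}{3 + F}$ ($N{\left(F \right)} = \frac{1}{F + 3} = \frac{1}{3 + F}$)
$b{\left(S{\left(O{\left(2 \right)} \right)} \right)} \left(N{\left(-2 \right)} + 379\right) = - 10 \left(\left(-1\right) \left(-2\right)\right) \left(\frac{1}{3 - 2} + 379\right) = \left(-10\right) 2 \left(1^{-1} + 379\right) = - 20 \left(1 + 379\right) = \left(-20\right) 380 = -7600$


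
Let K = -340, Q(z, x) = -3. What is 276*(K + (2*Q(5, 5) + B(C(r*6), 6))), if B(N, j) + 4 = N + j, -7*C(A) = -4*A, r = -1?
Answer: -671232/7 ≈ -95890.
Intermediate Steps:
C(A) = 4*A/7 (C(A) = -(-4)*A/7 = 4*A/7)
B(N, j) = -4 + N + j (B(N, j) = -4 + (N + j) = -4 + N + j)
276*(K + (2*Q(5, 5) + B(C(r*6), 6))) = 276*(-340 + (2*(-3) + (-4 + 4*(-1*6)/7 + 6))) = 276*(-340 + (-6 + (-4 + (4/7)*(-6) + 6))) = 276*(-340 + (-6 + (-4 - 24/7 + 6))) = 276*(-340 + (-6 - 10/7)) = 276*(-340 - 52/7) = 276*(-2432/7) = -671232/7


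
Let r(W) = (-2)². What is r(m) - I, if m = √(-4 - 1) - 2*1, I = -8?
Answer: 12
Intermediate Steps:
m = -2 + I*√5 (m = √(-5) - 2 = I*√5 - 2 = -2 + I*√5 ≈ -2.0 + 2.2361*I)
r(W) = 4
r(m) - I = 4 - 1*(-8) = 4 + 8 = 12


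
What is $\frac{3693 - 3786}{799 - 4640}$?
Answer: $\frac{93}{3841} \approx 0.024212$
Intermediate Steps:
$\frac{3693 - 3786}{799 - 4640} = \frac{3693 - 3786}{-3841} = \left(-93\right) \left(- \frac{1}{3841}\right) = \frac{93}{3841}$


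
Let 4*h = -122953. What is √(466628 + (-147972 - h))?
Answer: √1397577/2 ≈ 591.10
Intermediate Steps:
h = -122953/4 (h = (¼)*(-122953) = -122953/4 ≈ -30738.)
√(466628 + (-147972 - h)) = √(466628 + (-147972 - 1*(-122953/4))) = √(466628 + (-147972 + 122953/4)) = √(466628 - 468935/4) = √(1397577/4) = √1397577/2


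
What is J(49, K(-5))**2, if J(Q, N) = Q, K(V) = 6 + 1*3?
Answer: 2401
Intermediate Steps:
K(V) = 9 (K(V) = 6 + 3 = 9)
J(49, K(-5))**2 = 49**2 = 2401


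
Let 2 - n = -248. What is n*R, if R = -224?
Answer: -56000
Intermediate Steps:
n = 250 (n = 2 - 1*(-248) = 2 + 248 = 250)
n*R = 250*(-224) = -56000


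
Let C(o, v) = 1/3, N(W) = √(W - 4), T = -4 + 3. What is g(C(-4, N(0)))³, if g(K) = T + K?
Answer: -8/27 ≈ -0.29630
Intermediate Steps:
T = -1
N(W) = √(-4 + W)
C(o, v) = ⅓
g(K) = -1 + K
g(C(-4, N(0)))³ = (-1 + ⅓)³ = (-⅔)³ = -8/27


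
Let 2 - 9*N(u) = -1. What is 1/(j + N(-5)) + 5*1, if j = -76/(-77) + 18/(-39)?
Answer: 15898/2579 ≈ 6.1644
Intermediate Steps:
N(u) = 1/3 (N(u) = 2/9 - 1/9*(-1) = 2/9 + 1/9 = 1/3)
j = 526/1001 (j = -76*(-1/77) + 18*(-1/39) = 76/77 - 6/13 = 526/1001 ≈ 0.52547)
1/(j + N(-5)) + 5*1 = 1/(526/1001 + 1/3) + 5*1 = 1/(2579/3003) + 5 = 3003/2579 + 5 = 15898/2579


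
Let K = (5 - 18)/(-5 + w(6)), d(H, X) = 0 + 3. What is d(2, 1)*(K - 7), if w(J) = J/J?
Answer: -45/4 ≈ -11.250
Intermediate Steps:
w(J) = 1
d(H, X) = 3
K = 13/4 (K = (5 - 18)/(-5 + 1) = -13/(-4) = -13*(-1/4) = 13/4 ≈ 3.2500)
d(2, 1)*(K - 7) = 3*(13/4 - 7) = 3*(-15/4) = -45/4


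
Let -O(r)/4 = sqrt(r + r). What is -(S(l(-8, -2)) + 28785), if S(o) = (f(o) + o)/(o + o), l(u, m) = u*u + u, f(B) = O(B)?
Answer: -57571/2 + sqrt(7)/7 ≈ -28785.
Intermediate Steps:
O(r) = -4*sqrt(2)*sqrt(r) (O(r) = -4*sqrt(r + r) = -4*sqrt(2)*sqrt(r))
f(B) = -4*sqrt(2)*sqrt(B)
l(u, m) = u + u**2 (l(u, m) = u**2 + u = u + u**2)
S(o) = (o - 4*sqrt(2)*sqrt(o))/(2*o) (S(o) = (-4*sqrt(2)*sqrt(o) + o)/(o + o) = (o - 4*sqrt(2)*sqrt(o))/((2*o)) = (o - 4*sqrt(2)*sqrt(o))*(1/(2*o)) = (o - 4*sqrt(2)*sqrt(o))/(2*o))
-(S(l(-8, -2)) + 28785) = -((1/2 - 2*sqrt(2)/sqrt(-8*(1 - 8))) + 28785) = -((1/2 - 2*sqrt(2)/sqrt(-8*(-7))) + 28785) = -((1/2 - 2*sqrt(2)/sqrt(56)) + 28785) = -((1/2 - 2*sqrt(2)*sqrt(14)/28) + 28785) = -((1/2 - sqrt(7)/7) + 28785) = -(57571/2 - sqrt(7)/7) = -57571/2 + sqrt(7)/7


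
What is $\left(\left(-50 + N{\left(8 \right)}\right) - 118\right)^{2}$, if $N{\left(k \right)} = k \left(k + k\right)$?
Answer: $1600$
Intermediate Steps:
$N{\left(k \right)} = 2 k^{2}$ ($N{\left(k \right)} = k 2 k = 2 k^{2}$)
$\left(\left(-50 + N{\left(8 \right)}\right) - 118\right)^{2} = \left(\left(-50 + 2 \cdot 8^{2}\right) - 118\right)^{2} = \left(\left(-50 + 2 \cdot 64\right) - 118\right)^{2} = \left(\left(-50 + 128\right) - 118\right)^{2} = \left(78 - 118\right)^{2} = \left(-40\right)^{2} = 1600$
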